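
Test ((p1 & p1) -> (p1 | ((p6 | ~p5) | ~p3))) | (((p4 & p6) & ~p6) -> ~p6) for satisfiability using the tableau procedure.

Initial set: {(((p1 & p1) -> (p1 | ((p6 | ~p5) | ~p3))) | (((p4 & p6) & ~p6) -> ~p6))}.
(((p1 & p1) -> (p1 | ((p6 | ~p5) | ~p3))) | (((p4 & p6) & ~p6) -> ~p6)): β-rule — branch into ((p1 & p1) -> (p1 | ((p6 | ~p5) | ~p3)))  //  (((p4 & p6) & ~p6) -> ~p6).
  branch 1 (add ((p1 & p1) -> (p1 | ((p6 | ~p5) | ~p3)))):
    ((p1 & p1) -> (p1 | ((p6 | ~p5) | ~p3))): β-rule — branch into ~(p1 & p1)  //  (p1 | ((p6 | ~p5) | ~p3)).
      branch 1.1 (add ~(p1 & p1)):
        ~(p1 & p1): β-rule — branch into ~p1  //  ~p1.
          branch 1.1.1 (add ~p1):
            ○ open, literals {p1=false}.
          branch 1.1.2 (add ~p1):
            ○ open, literals {p1=false}.
      branch 1.2 (add (p1 | ((p6 | ~p5) | ~p3))):
        (p1 | ((p6 | ~p5) | ~p3)): β-rule — branch into p1  //  ((p6 | ~p5) | ~p3).
          branch 1.2.1 (add p1):
            ○ open, literals {p1=true}.
          branch 1.2.2 (add ((p6 | ~p5) | ~p3)):
            ((p6 | ~p5) | ~p3): β-rule — branch into (p6 | ~p5)  //  ~p3.
              branch 1.2.2.1 (add (p6 | ~p5)):
                (p6 | ~p5): β-rule — branch into p6  //  ~p5.
                  branch 1.2.2.1.1 (add p6):
                    ○ open, literals {p6=true}.
                  branch 1.2.2.1.2 (add ~p5):
                    ○ open, literals {p5=false}.
              branch 1.2.2.2 (add ~p3):
                ○ open, literals {p3=false}.
  branch 2 (add (((p4 & p6) & ~p6) -> ~p6)):
    (((p4 & p6) & ~p6) -> ~p6): β-rule — branch into ~((p4 & p6) & ~p6)  //  ~p6.
      branch 2.1 (add ~((p4 & p6) & ~p6)):
        ~((p4 & p6) & ~p6): β-rule — branch into ~(p4 & p6)  //  ~~p6.
          branch 2.1.1 (add ~(p4 & p6)):
            ~(p4 & p6): β-rule — branch into ~p4  //  ~p6.
              branch 2.1.1.1 (add ~p4):
                ○ open, literals {p4=false}.
              branch 2.1.1.2 (add ~p6):
                ○ open, literals {p6=false}.
          branch 2.1.2 (add ~~p6):
            ○ open, literals {p6=true}.
      branch 2.2 (add ~p6):
        ○ open, literals {p6=false}.
0 branches closed, 10 open.
An open branch gives a satisfying assignment: p1=false.

Satisfiable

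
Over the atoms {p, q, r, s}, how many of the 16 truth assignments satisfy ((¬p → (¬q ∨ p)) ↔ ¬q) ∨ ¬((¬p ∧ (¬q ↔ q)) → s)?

12

Initial set: {T (((¬p → (¬q ∨ p)) ↔ ¬q) ∨ ¬((¬p ∧ (¬q ↔ q)) → s))}.
T (((¬p → (¬q ∨ p)) ↔ ¬q) ∨ ¬((¬p ∧ (¬q ↔ q)) → s)): β-rule — branch into T ((¬p → (¬q ∨ p)) ↔ ¬q)  //  T ¬((¬p ∧ (¬q ↔ q)) → s).
  branch 1 (add T ((¬p → (¬q ∨ p)) ↔ ¬q)):
    T ((¬p → (¬q ∨ p)) ↔ ¬q): β-rule — branch into T (¬p → (¬q ∨ p)), T ¬q  //  F (¬p → (¬q ∨ p)), F ¬q.
      branch 1.1 (add T (¬p → (¬q ∨ p)), T ¬q):
        T (¬p → (¬q ∨ p)): β-rule — branch into F ¬p  //  T (¬q ∨ p).
          branch 1.1.1 (add F ¬p):
            ○ open, literals {p=T, q=F}.
          branch 1.1.2 (add T (¬q ∨ p)):
            T (¬q ∨ p): β-rule — branch into T ¬q  //  T p.
              branch 1.1.2.1 (add T ¬q):
                ○ open, literals {q=F}.
              branch 1.1.2.2 (add T p):
                ○ open, literals {p=T, q=F}.
      branch 1.2 (add F (¬p → (¬q ∨ p)), F ¬q):
        F (¬p → (¬q ∨ p)): α-rule — add T ¬p, F (¬q ∨ p).
        F (¬q ∨ p): α-rule — add F ¬q, F p.
        ○ open, literals {p=F, q=T}.
  branch 2 (add T ¬((¬p ∧ (¬q ↔ q)) → s)):
    T ¬((¬p ∧ (¬q ↔ q)) → s): α-rule — add T (¬p ∧ (¬q ↔ q)), F s.
    T (¬p ∧ (¬q ↔ q)): α-rule — add T ¬p, T (¬q ↔ q).
    T (¬q ↔ q): β-rule — branch into T ¬q, T q  //  F ¬q, F q.
      branch 2.1 (add T ¬q, T q):
        × closes — contains both q and ¬q.
      branch 2.2 (add F ¬q, F q):
        × closes — contains both q and ¬q.
2 branches closed, 4 open.
Each open branch fixes some atoms; the unmentioned ones are free. Counting distinct full assignments: branch {p=T, q=F} (r, s) contributes 4 new; branch {q=F} (p, r, s) contributes 4 new; branch {p=T, q=F} (r, s) contributes 0 new; branch {p=F, q=T} (r, s) contributes 4 new. Total: 12.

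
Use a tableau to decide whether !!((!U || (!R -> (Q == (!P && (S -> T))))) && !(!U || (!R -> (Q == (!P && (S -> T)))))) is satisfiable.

Initial set: {!!((!U || (!R -> (Q == (!P && (S -> T))))) && !(!U || (!R -> (Q == (!P && (S -> T))))))}.
!!((!U || (!R -> (Q == (!P && (S -> T))))) && !(!U || (!R -> (Q == (!P && (S -> T)))))): drop double negation, giving ((!U || (!R -> (Q == (!P && (S -> T))))) && !(!U || (!R -> (Q == (!P && (S -> T)))))).
((!U || (!R -> (Q == (!P && (S -> T))))) && !(!U || (!R -> (Q == (!P && (S -> T)))))): α-rule — add (!U || (!R -> (Q == (!P && (S -> T))))), !(!U || (!R -> (Q == (!P && (S -> T))))).
!(!U || (!R -> (Q == (!P && (S -> T))))): α-rule — add !!U, !(!R -> (Q == (!P && (S -> T)))).
!(!R -> (Q == (!P && (S -> T)))): α-rule — add !R, !(Q == (!P && (S -> T))).
(!U || (!R -> (Q == (!P && (S -> T))))): β-rule — branch into !U  //  (!R -> (Q == (!P && (S -> T)))).
  branch 1 (add !U):
    × closes — contains both U and !U.
  branch 2 (add (!R -> (Q == (!P && (S -> T))))):
    !(Q == (!P && (S -> T))): β-rule — branch into Q, !(!P && (S -> T))  //  !Q, (!P && (S -> T)).
      branch 2.1 (add Q, !(!P && (S -> T))):
        (!R -> (Q == (!P && (S -> T)))): β-rule — branch into !!R  //  (Q == (!P && (S -> T))).
          branch 2.1.1 (add !!R):
            × closes — contains both R and !R.
          branch 2.1.2 (add (Q == (!P && (S -> T)))):
            !(!P && (S -> T)): β-rule — branch into !!P  //  !(S -> T).
              branch 2.1.2.1 (add !!P):
                (Q == (!P && (S -> T))): β-rule — branch into Q, (!P && (S -> T))  //  !Q, !(!P && (S -> T)).
                  branch 2.1.2.1.1 (add Q, (!P && (S -> T))):
                    (!P && (S -> T)): α-rule — add !P, (S -> T).
                    × closes — contains both P and !P.
                  branch 2.1.2.1.2 (add !Q, !(!P && (S -> T))):
                    × closes — contains both Q and !Q.
              branch 2.1.2.2 (add !(S -> T)):
                !(S -> T): α-rule — add S, !T.
                (Q == (!P && (S -> T))): β-rule — branch into Q, (!P && (S -> T))  //  !Q, !(!P && (S -> T)).
                  branch 2.1.2.2.1 (add Q, (!P && (S -> T))):
                    (!P && (S -> T)): α-rule — add !P, (S -> T).
                    (S -> T): β-rule — branch into !S  //  T.
                      branch 2.1.2.2.1.1 (add !S):
                        × closes — contains both S and !S.
                      branch 2.1.2.2.1.2 (add T):
                        × closes — contains both T and !T.
                  branch 2.1.2.2.2 (add !Q, !(!P && (S -> T))):
                    × closes — contains both Q and !Q.
      branch 2.2 (add !Q, (!P && (S -> T))):
        (!P && (S -> T)): α-rule — add !P, (S -> T).
        (!R -> (Q == (!P && (S -> T)))): β-rule — branch into !!R  //  (Q == (!P && (S -> T))).
          branch 2.2.1 (add !!R):
            × closes — contains both R and !R.
          branch 2.2.2 (add (Q == (!P && (S -> T)))):
            (S -> T): β-rule — branch into !S  //  T.
              branch 2.2.2.1 (add !S):
                (Q == (!P && (S -> T))): β-rule — branch into Q, (!P && (S -> T))  //  !Q, !(!P && (S -> T)).
                  branch 2.2.2.1.1 (add Q, (!P && (S -> T))):
                    × closes — contains both Q and !Q.
                  branch 2.2.2.1.2 (add !Q, !(!P && (S -> T))):
                    !(!P && (S -> T)): β-rule — branch into !!P  //  !(S -> T).
                      branch 2.2.2.1.2.1 (add !!P):
                        × closes — contains both P and !P.
                      branch 2.2.2.1.2.2 (add !(S -> T)):
                        !(S -> T): α-rule — add S, !T.
                        × closes — contains both S and !S.
              branch 2.2.2.2 (add T):
                (Q == (!P && (S -> T))): β-rule — branch into Q, (!P && (S -> T))  //  !Q, !(!P && (S -> T)).
                  branch 2.2.2.2.1 (add Q, (!P && (S -> T))):
                    × closes — contains both Q and !Q.
                  branch 2.2.2.2.2 (add !Q, !(!P && (S -> T))):
                    !(!P && (S -> T)): β-rule — branch into !!P  //  !(S -> T).
                      branch 2.2.2.2.2.1 (add !!P):
                        × closes — contains both P and !P.
                      branch 2.2.2.2.2.2 (add !(S -> T)):
                        !(S -> T): α-rule — add S, !T.
                        × closes — contains both T and !T.
All 14 branches close.
Every branch closed; the formula is unsatisfiable.

Unsatisfiable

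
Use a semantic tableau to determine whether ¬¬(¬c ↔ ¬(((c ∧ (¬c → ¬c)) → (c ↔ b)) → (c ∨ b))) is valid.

Not valid

Assume the negation and expand:
Initial set: {¬¬¬(¬c ↔ ¬(((c ∧ (¬c → ¬c)) → (c ↔ b)) → (c ∨ b)))}.
¬¬¬(¬c ↔ ¬(((c ∧ (¬c → ¬c)) → (c ↔ b)) → (c ∨ b))): drop double negation, giving ¬(¬c ↔ ¬(((c ∧ (¬c → ¬c)) → (c ↔ b)) → (c ∨ b))).
¬(¬c ↔ ¬(((c ∧ (¬c → ¬c)) → (c ↔ b)) → (c ∨ b))): β-rule — branch into ¬c, ¬¬(((c ∧ (¬c → ¬c)) → (c ↔ b)) → (c ∨ b))  //  ¬¬c, ¬(((c ∧ (¬c → ¬c)) → (c ↔ b)) → (c ∨ b)).
  branch 1 (add ¬c, ¬¬(((c ∧ (¬c → ¬c)) → (c ↔ b)) → (c ∨ b))):
    ¬¬(((c ∧ (¬c → ¬c)) → (c ↔ b)) → (c ∨ b)): β-rule — branch into ¬((c ∧ (¬c → ¬c)) → (c ↔ b))  //  (c ∨ b).
      branch 1.1 (add ¬((c ∧ (¬c → ¬c)) → (c ↔ b))):
        ¬((c ∧ (¬c → ¬c)) → (c ↔ b)): α-rule — add (c ∧ (¬c → ¬c)), ¬(c ↔ b).
        (c ∧ (¬c → ¬c)): α-rule — add c, (¬c → ¬c).
        × closes — contains both c and ¬c.
      branch 1.2 (add (c ∨ b)):
        (c ∨ b): β-rule — branch into c  //  b.
          branch 1.2.1 (add c):
            × closes — contains both c and ¬c.
          branch 1.2.2 (add b):
            ○ open, literals {b=1, c=0}.
  branch 2 (add ¬¬c, ¬(((c ∧ (¬c → ¬c)) → (c ↔ b)) → (c ∨ b))):
    ¬(((c ∧ (¬c → ¬c)) → (c ↔ b)) → (c ∨ b)): α-rule — add ((c ∧ (¬c → ¬c)) → (c ↔ b)), ¬(c ∨ b).
    ¬(c ∨ b): α-rule — add ¬c, ¬b.
    × closes — contains both c and ¬c.
3 branches closed, 1 open.
An open branch gives a countermodel: b=1, c=0 (unmentioned atoms arbitrary); under it the original formula is false.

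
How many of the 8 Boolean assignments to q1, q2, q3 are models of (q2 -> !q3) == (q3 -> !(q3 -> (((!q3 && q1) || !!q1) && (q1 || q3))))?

6

Initial set: {((q2 -> !q3) == (q3 -> !(q3 -> (((!q3 && q1) || !!q1) && (q1 || q3)))))}.
((q2 -> !q3) == (q3 -> !(q3 -> (((!q3 && q1) || !!q1) && (q1 || q3))))): β-rule — branch into (q2 -> !q3), (q3 -> !(q3 -> (((!q3 && q1) || !!q1) && (q1 || q3))))  //  !(q2 -> !q3), !(q3 -> !(q3 -> (((!q3 && q1) || !!q1) && (q1 || q3)))).
  branch 1 (add (q2 -> !q3), (q3 -> !(q3 -> (((!q3 && q1) || !!q1) && (q1 || q3))))):
    (q2 -> !q3): β-rule — branch into !q2  //  !q3.
      branch 1.1 (add !q2):
        (q3 -> !(q3 -> (((!q3 && q1) || !!q1) && (q1 || q3)))): β-rule — branch into !q3  //  !(q3 -> (((!q3 && q1) || !!q1) && (q1 || q3))).
          branch 1.1.1 (add !q3):
            ○ open, literals {q2=0, q3=0}.
          branch 1.1.2 (add !(q3 -> (((!q3 && q1) || !!q1) && (q1 || q3)))):
            !(q3 -> (((!q3 && q1) || !!q1) && (q1 || q3))): α-rule — add q3, !(((!q3 && q1) || !!q1) && (q1 || q3)).
            !(((!q3 && q1) || !!q1) && (q1 || q3)): β-rule — branch into !((!q3 && q1) || !!q1)  //  !(q1 || q3).
              branch 1.1.2.1 (add !((!q3 && q1) || !!q1)):
                !((!q3 && q1) || !!q1): α-rule — add !(!q3 && q1), !!!q1.
                !!!q1: drop double negation, giving !q1.
                !(!q3 && q1): β-rule — branch into !!q3  //  !q1.
                  branch 1.1.2.1.1 (add !!q3):
                    ○ open, literals {q1=0, q2=0, q3=1}.
                  branch 1.1.2.1.2 (add !q1):
                    ○ open, literals {q1=0, q2=0, q3=1}.
              branch 1.1.2.2 (add !(q1 || q3)):
                !(q1 || q3): α-rule — add !q1, !q3.
                × closes — contains both q3 and !q3.
      branch 1.2 (add !q3):
        (q3 -> !(q3 -> (((!q3 && q1) || !!q1) && (q1 || q3)))): β-rule — branch into !q3  //  !(q3 -> (((!q3 && q1) || !!q1) && (q1 || q3))).
          branch 1.2.1 (add !q3):
            ○ open, literals {q3=0}.
          branch 1.2.2 (add !(q3 -> (((!q3 && q1) || !!q1) && (q1 || q3)))):
            !(q3 -> (((!q3 && q1) || !!q1) && (q1 || q3))): α-rule — add q3, !(((!q3 && q1) || !!q1) && (q1 || q3)).
            × closes — contains both q3 and !q3.
  branch 2 (add !(q2 -> !q3), !(q3 -> !(q3 -> (((!q3 && q1) || !!q1) && (q1 || q3))))):
    !(q2 -> !q3): α-rule — add q2, !!q3.
    !(q3 -> !(q3 -> (((!q3 && q1) || !!q1) && (q1 || q3)))): α-rule — add q3, !!(q3 -> (((!q3 && q1) || !!q1) && (q1 || q3))).
    !!(q3 -> (((!q3 && q1) || !!q1) && (q1 || q3))): β-rule — branch into !q3  //  (((!q3 && q1) || !!q1) && (q1 || q3)).
      branch 2.1 (add !q3):
        × closes — contains both q3 and !q3.
      branch 2.2 (add (((!q3 && q1) || !!q1) && (q1 || q3))):
        (((!q3 && q1) || !!q1) && (q1 || q3)): α-rule — add ((!q3 && q1) || !!q1), (q1 || q3).
        ((!q3 && q1) || !!q1): β-rule — branch into (!q3 && q1)  //  !!q1.
          branch 2.2.1 (add (!q3 && q1)):
            (!q3 && q1): α-rule — add !q3, q1.
            × closes — contains both q3 and !q3.
          branch 2.2.2 (add !!q1):
            !!q1: drop double negation, giving q1.
            (q1 || q3): β-rule — branch into q1  //  q3.
              branch 2.2.2.1 (add q1):
                ○ open, literals {q1=1, q2=1, q3=1}.
              branch 2.2.2.2 (add q3):
                ○ open, literals {q1=1, q2=1, q3=1}.
4 branches closed, 6 open.
Each open branch fixes some atoms; the unmentioned ones are free. Counting distinct full assignments: branch {q2=0, q3=0} (q1) contributes 2 new; branch {q1=0, q2=0, q3=1} (none free) contributes 1 new; branch {q1=0, q2=0, q3=1} (none free) contributes 0 new; branch {q3=0} (q1, q2) contributes 2 new; branch {q1=1, q2=1, q3=1} (none free) contributes 1 new; branch {q1=1, q2=1, q3=1} (none free) contributes 0 new. Total: 6.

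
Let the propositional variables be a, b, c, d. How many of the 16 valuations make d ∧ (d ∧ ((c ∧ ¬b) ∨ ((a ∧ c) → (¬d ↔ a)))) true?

Initial set: {T (d ∧ (d ∧ ((c ∧ ¬b) ∨ ((a ∧ c) → (¬d ↔ a)))))}.
T (d ∧ (d ∧ ((c ∧ ¬b) ∨ ((a ∧ c) → (¬d ↔ a))))): α-rule — add T d, T (d ∧ ((c ∧ ¬b) ∨ ((a ∧ c) → (¬d ↔ a)))).
T (d ∧ ((c ∧ ¬b) ∨ ((a ∧ c) → (¬d ↔ a)))): α-rule — add T d, T ((c ∧ ¬b) ∨ ((a ∧ c) → (¬d ↔ a))).
T ((c ∧ ¬b) ∨ ((a ∧ c) → (¬d ↔ a))): β-rule — branch into T (c ∧ ¬b)  //  T ((a ∧ c) → (¬d ↔ a)).
  branch 1 (add T (c ∧ ¬b)):
    T (c ∧ ¬b): α-rule — add T c, T ¬b.
    ○ open, literals {b=false, c=true, d=true}.
  branch 2 (add T ((a ∧ c) → (¬d ↔ a))):
    T ((a ∧ c) → (¬d ↔ a)): β-rule — branch into F (a ∧ c)  //  T (¬d ↔ a).
      branch 2.1 (add F (a ∧ c)):
        F (a ∧ c): β-rule — branch into F a  //  F c.
          branch 2.1.1 (add F a):
            ○ open, literals {a=false, d=true}.
          branch 2.1.2 (add F c):
            ○ open, literals {c=false, d=true}.
      branch 2.2 (add T (¬d ↔ a)):
        T (¬d ↔ a): β-rule — branch into T ¬d, T a  //  F ¬d, F a.
          branch 2.2.1 (add T ¬d, T a):
            × closes — contains both d and ¬d.
          branch 2.2.2 (add F ¬d, F a):
            ○ open, literals {a=false, d=true}.
1 branch closed, 4 open.
Each open branch fixes some atoms; the unmentioned ones are free. Counting distinct full assignments: branch {b=false, c=true, d=true} (a) contributes 2 new; branch {a=false, d=true} (b, c) contributes 3 new; branch {c=false, d=true} (a, b) contributes 2 new; branch {a=false, d=true} (b, c) contributes 0 new. Total: 7.

7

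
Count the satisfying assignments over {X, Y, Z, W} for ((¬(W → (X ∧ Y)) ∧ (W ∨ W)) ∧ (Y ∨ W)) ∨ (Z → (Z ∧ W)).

12

Initial set: {(((¬(W → (X ∧ Y)) ∧ (W ∨ W)) ∧ (Y ∨ W)) ∨ (Z → (Z ∧ W)))}.
(((¬(W → (X ∧ Y)) ∧ (W ∨ W)) ∧ (Y ∨ W)) ∨ (Z → (Z ∧ W))): β-rule — branch into ((¬(W → (X ∧ Y)) ∧ (W ∨ W)) ∧ (Y ∨ W))  //  (Z → (Z ∧ W)).
  branch 1 (add ((¬(W → (X ∧ Y)) ∧ (W ∨ W)) ∧ (Y ∨ W))):
    ((¬(W → (X ∧ Y)) ∧ (W ∨ W)) ∧ (Y ∨ W)): α-rule — add (¬(W → (X ∧ Y)) ∧ (W ∨ W)), (Y ∨ W).
    (¬(W → (X ∧ Y)) ∧ (W ∨ W)): α-rule — add ¬(W → (X ∧ Y)), (W ∨ W).
    ¬(W → (X ∧ Y)): α-rule — add W, ¬(X ∧ Y).
    (Y ∨ W): β-rule — branch into Y  //  W.
      branch 1.1 (add Y):
        (W ∨ W): β-rule — branch into W  //  W.
          branch 1.1.1 (add W):
            ¬(X ∧ Y): β-rule — branch into ¬X  //  ¬Y.
              branch 1.1.1.1 (add ¬X):
                ○ open, literals {W=true, X=false, Y=true}.
              branch 1.1.1.2 (add ¬Y):
                × closes — contains both Y and ¬Y.
          branch 1.1.2 (add W):
            ¬(X ∧ Y): β-rule — branch into ¬X  //  ¬Y.
              branch 1.1.2.1 (add ¬X):
                ○ open, literals {W=true, X=false, Y=true}.
              branch 1.1.2.2 (add ¬Y):
                × closes — contains both Y and ¬Y.
      branch 1.2 (add W):
        (W ∨ W): β-rule — branch into W  //  W.
          branch 1.2.1 (add W):
            ¬(X ∧ Y): β-rule — branch into ¬X  //  ¬Y.
              branch 1.2.1.1 (add ¬X):
                ○ open, literals {W=true, X=false}.
              branch 1.2.1.2 (add ¬Y):
                ○ open, literals {W=true, Y=false}.
          branch 1.2.2 (add W):
            ¬(X ∧ Y): β-rule — branch into ¬X  //  ¬Y.
              branch 1.2.2.1 (add ¬X):
                ○ open, literals {W=true, X=false}.
              branch 1.2.2.2 (add ¬Y):
                ○ open, literals {W=true, Y=false}.
  branch 2 (add (Z → (Z ∧ W))):
    (Z → (Z ∧ W)): β-rule — branch into ¬Z  //  (Z ∧ W).
      branch 2.1 (add ¬Z):
        ○ open, literals {Z=false}.
      branch 2.2 (add (Z ∧ W)):
        (Z ∧ W): α-rule — add Z, W.
        ○ open, literals {W=true, Z=true}.
2 branches closed, 8 open.
Each open branch fixes some atoms; the unmentioned ones are free. Counting distinct full assignments: branch {W=true, X=false, Y=true} (Z) contributes 2 new; branch {W=true, X=false, Y=true} (Z) contributes 0 new; branch {W=true, X=false} (Y, Z) contributes 2 new; branch {W=true, Y=false} (X, Z) contributes 2 new; branch {W=true, X=false} (Y, Z) contributes 0 new; branch {W=true, Y=false} (X, Z) contributes 0 new; branch {Z=false} (X, Y, W) contributes 5 new; branch {W=true, Z=true} (X, Y) contributes 1 new. Total: 12.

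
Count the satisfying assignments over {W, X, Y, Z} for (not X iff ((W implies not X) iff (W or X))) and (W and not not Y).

4

Initial set: {((not X iff ((W implies not X) iff (W or X))) and (W and not not Y))}.
((not X iff ((W implies not X) iff (W or X))) and (W and not not Y)): α-rule — add (not X iff ((W implies not X) iff (W or X))), (W and not not Y).
(W and not not Y): α-rule — add W, not not Y.
not not Y: drop double negation, giving Y.
(not X iff ((W implies not X) iff (W or X))): β-rule — branch into not X, ((W implies not X) iff (W or X))  //  not not X, not ((W implies not X) iff (W or X)).
  branch 1 (add not X, ((W implies not X) iff (W or X))):
    ((W implies not X) iff (W or X)): β-rule — branch into (W implies not X), (W or X)  //  not (W implies not X), not (W or X).
      branch 1.1 (add (W implies not X), (W or X)):
        (W implies not X): β-rule — branch into not W  //  not X.
          branch 1.1.1 (add not W):
            × closes — contains both W and not W.
          branch 1.1.2 (add not X):
            (W or X): β-rule — branch into W  //  X.
              branch 1.1.2.1 (add W):
                ○ open, literals {W=1, X=0, Y=1}.
              branch 1.1.2.2 (add X):
                × closes — contains both X and not X.
      branch 1.2 (add not (W implies not X), not (W or X)):
        not (W implies not X): α-rule — add W, not not X.
        × closes — contains both X and not X.
  branch 2 (add not not X, not ((W implies not X) iff (W or X))):
    not ((W implies not X) iff (W or X)): β-rule — branch into (W implies not X), not (W or X)  //  not (W implies not X), (W or X).
      branch 2.1 (add (W implies not X), not (W or X)):
        not (W or X): α-rule — add not W, not X.
        × closes — contains both W and not W.
      branch 2.2 (add not (W implies not X), (W or X)):
        not (W implies not X): α-rule — add W, not not X.
        (W or X): β-rule — branch into W  //  X.
          branch 2.2.1 (add W):
            ○ open, literals {W=1, X=1, Y=1}.
          branch 2.2.2 (add X):
            ○ open, literals {W=1, X=1, Y=1}.
4 branches closed, 3 open.
Each open branch fixes some atoms; the unmentioned ones are free. Counting distinct full assignments: branch {W=1, X=0, Y=1} (Z) contributes 2 new; branch {W=1, X=1, Y=1} (Z) contributes 2 new; branch {W=1, X=1, Y=1} (Z) contributes 0 new. Total: 4.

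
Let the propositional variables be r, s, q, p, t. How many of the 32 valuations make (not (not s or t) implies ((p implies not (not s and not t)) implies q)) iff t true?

20

Initial set: {T ((not (not s or t) implies ((p implies not (not s and not t)) implies q)) iff t)}.
T ((not (not s or t) implies ((p implies not (not s and not t)) implies q)) iff t): β-rule — branch into T (not (not s or t) implies ((p implies not (not s and not t)) implies q)), T t  //  F (not (not s or t) implies ((p implies not (not s and not t)) implies q)), F t.
  branch 1 (add T (not (not s or t) implies ((p implies not (not s and not t)) implies q)), T t):
    T (not (not s or t) implies ((p implies not (not s and not t)) implies q)): β-rule — branch into F not (not s or t)  //  T ((p implies not (not s and not t)) implies q).
      branch 1.1 (add F not (not s or t)):
        F not (not s or t): β-rule — branch into T not s  //  T t.
          branch 1.1.1 (add T not s):
            ○ open, literals {s=F, t=T}.
          branch 1.1.2 (add T t):
            ○ open, literals {t=T}.
      branch 1.2 (add T ((p implies not (not s and not t)) implies q)):
        T ((p implies not (not s and not t)) implies q): β-rule — branch into F (p implies not (not s and not t))  //  T q.
          branch 1.2.1 (add F (p implies not (not s and not t))):
            F (p implies not (not s and not t)): α-rule — add T p, F not (not s and not t).
            F not (not s and not t): α-rule — add T not s, T not t.
            × closes — contains both t and not t.
          branch 1.2.2 (add T q):
            ○ open, literals {q=T, t=T}.
  branch 2 (add F (not (not s or t) implies ((p implies not (not s and not t)) implies q)), F t):
    F (not (not s or t) implies ((p implies not (not s and not t)) implies q)): α-rule — add T not (not s or t), F ((p implies not (not s and not t)) implies q).
    T not (not s or t): α-rule — add F not s, F t.
    F ((p implies not (not s and not t)) implies q): α-rule — add T (p implies not (not s and not t)), F q.
    T (p implies not (not s and not t)): β-rule — branch into F p  //  T not (not s and not t).
      branch 2.1 (add F p):
        ○ open, literals {p=F, q=F, s=T, t=F}.
      branch 2.2 (add T not (not s and not t)):
        T not (not s and not t): β-rule — branch into F not s  //  F not t.
          branch 2.2.1 (add F not s):
            ○ open, literals {q=F, s=T, t=F}.
          branch 2.2.2 (add F not t):
            × closes — contains both t and not t.
2 branches closed, 5 open.
Each open branch fixes some atoms; the unmentioned ones are free. Counting distinct full assignments: branch {s=F, t=T} (r, q, p) contributes 8 new; branch {t=T} (r, s, q, p) contributes 8 new; branch {q=T, t=T} (r, s, p) contributes 0 new; branch {p=F, q=F, s=T, t=F} (r) contributes 2 new; branch {q=F, s=T, t=F} (r, p) contributes 2 new. Total: 20.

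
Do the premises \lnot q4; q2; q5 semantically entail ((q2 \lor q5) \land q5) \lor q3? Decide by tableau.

Yes

Initial set: {T \lnot q4; T q2; T q5; F (((q2 \lor q5) \land q5) \lor q3)}.
F (((q2 \lor q5) \land q5) \lor q3): α-rule — add F ((q2 \lor q5) \land q5), F q3.
F ((q2 \lor q5) \land q5): β-rule — branch into F (q2 \lor q5)  //  F q5.
  branch 1 (add F (q2 \lor q5)):
    F (q2 \lor q5): α-rule — add F q2, F q5.
    × closes — contains both q2 and \lnot q2.
  branch 2 (add F q5):
    × closes — contains both q5 and \lnot q5.
All 2 branches close.
Every branch closed, so the premises entail the conclusion.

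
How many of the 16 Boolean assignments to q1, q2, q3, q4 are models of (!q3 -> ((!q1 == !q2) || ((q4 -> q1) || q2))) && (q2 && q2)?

8

Initial set: {((!q3 -> ((!q1 == !q2) || ((q4 -> q1) || q2))) && (q2 && q2))}.
((!q3 -> ((!q1 == !q2) || ((q4 -> q1) || q2))) && (q2 && q2)): α-rule — add (!q3 -> ((!q1 == !q2) || ((q4 -> q1) || q2))), (q2 && q2).
(q2 && q2): α-rule — add q2, q2.
(!q3 -> ((!q1 == !q2) || ((q4 -> q1) || q2))): β-rule — branch into !!q3  //  ((!q1 == !q2) || ((q4 -> q1) || q2)).
  branch 1 (add !!q3):
    ○ open, literals {q2=true, q3=true}.
  branch 2 (add ((!q1 == !q2) || ((q4 -> q1) || q2))):
    ((!q1 == !q2) || ((q4 -> q1) || q2)): β-rule — branch into (!q1 == !q2)  //  ((q4 -> q1) || q2).
      branch 2.1 (add (!q1 == !q2)):
        (!q1 == !q2): β-rule — branch into !q1, !q2  //  !!q1, !!q2.
          branch 2.1.1 (add !q1, !q2):
            × closes — contains both q2 and !q2.
          branch 2.1.2 (add !!q1, !!q2):
            ○ open, literals {q1=true, q2=true}.
      branch 2.2 (add ((q4 -> q1) || q2)):
        ((q4 -> q1) || q2): β-rule — branch into (q4 -> q1)  //  q2.
          branch 2.2.1 (add (q4 -> q1)):
            (q4 -> q1): β-rule — branch into !q4  //  q1.
              branch 2.2.1.1 (add !q4):
                ○ open, literals {q2=true, q4=false}.
              branch 2.2.1.2 (add q1):
                ○ open, literals {q1=true, q2=true}.
          branch 2.2.2 (add q2):
            ○ open, literals {q2=true}.
1 branch closed, 5 open.
Each open branch fixes some atoms; the unmentioned ones are free. Counting distinct full assignments: branch {q2=true, q3=true} (q1, q4) contributes 4 new; branch {q1=true, q2=true} (q3, q4) contributes 2 new; branch {q2=true, q4=false} (q1, q3) contributes 1 new; branch {q1=true, q2=true} (q3, q4) contributes 0 new; branch {q2=true} (q1, q3, q4) contributes 1 new. Total: 8.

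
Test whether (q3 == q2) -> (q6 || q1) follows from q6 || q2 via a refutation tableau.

No

Initial set: {(q6 || q2); !((q3 == q2) -> (q6 || q1))}.
!((q3 == q2) -> (q6 || q1)): α-rule — add (q3 == q2), !(q6 || q1).
!(q6 || q1): α-rule — add !q6, !q1.
(q6 || q2): β-rule — branch into q6  //  q2.
  branch 1 (add q6):
    × closes — contains both q6 and !q6.
  branch 2 (add q2):
    (q3 == q2): β-rule — branch into q3, q2  //  !q3, !q2.
      branch 2.1 (add q3, q2):
        ○ open, literals {q1=false, q2=true, q3=true, q6=false}.
      branch 2.2 (add !q3, !q2):
        × closes — contains both q2 and !q2.
2 branches closed, 1 open.
An open branch gives a countermodel: q1=false, q2=true, q3=true, q6=false (unmentioned atoms arbitrary); the premises hold there but the conclusion fails.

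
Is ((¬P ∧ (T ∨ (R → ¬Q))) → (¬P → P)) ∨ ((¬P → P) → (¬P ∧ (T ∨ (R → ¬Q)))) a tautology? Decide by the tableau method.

Assume the negation and expand:
Initial set: {F (((¬P ∧ (T ∨ (R → ¬Q))) → (¬P → P)) ∨ ((¬P → P) → (¬P ∧ (T ∨ (R → ¬Q)))))}.
F (((¬P ∧ (T ∨ (R → ¬Q))) → (¬P → P)) ∨ ((¬P → P) → (¬P ∧ (T ∨ (R → ¬Q))))): α-rule — add F ((¬P ∧ (T ∨ (R → ¬Q))) → (¬P → P)), F ((¬P → P) → (¬P ∧ (T ∨ (R → ¬Q)))).
F ((¬P ∧ (T ∨ (R → ¬Q))) → (¬P → P)): α-rule — add T (¬P ∧ (T ∨ (R → ¬Q))), F (¬P → P).
F ((¬P → P) → (¬P ∧ (T ∨ (R → ¬Q)))): α-rule — add T (¬P → P), F (¬P ∧ (T ∨ (R → ¬Q))).
T (¬P ∧ (T ∨ (R → ¬Q))): α-rule — add T ¬P, T (T ∨ (R → ¬Q)).
F (¬P → P): α-rule — add T ¬P, F P.
T (¬P → P): β-rule — branch into F ¬P  //  T P.
  branch 1 (add F ¬P):
    × closes — contains both P and ¬P.
  branch 2 (add T P):
    × closes — contains both P and ¬P.
All 2 branches close.
Every branch closed, so the negation is unsatisfiable and the formula is valid.

Valid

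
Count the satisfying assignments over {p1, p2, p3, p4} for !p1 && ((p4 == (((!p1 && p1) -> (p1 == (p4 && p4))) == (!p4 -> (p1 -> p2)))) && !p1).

Initial set: {T (!p1 && ((p4 == (((!p1 && p1) -> (p1 == (p4 && p4))) == (!p4 -> (p1 -> p2)))) && !p1))}.
T (!p1 && ((p4 == (((!p1 && p1) -> (p1 == (p4 && p4))) == (!p4 -> (p1 -> p2)))) && !p1)): α-rule — add T !p1, T ((p4 == (((!p1 && p1) -> (p1 == (p4 && p4))) == (!p4 -> (p1 -> p2)))) && !p1).
T ((p4 == (((!p1 && p1) -> (p1 == (p4 && p4))) == (!p4 -> (p1 -> p2)))) && !p1): α-rule — add T (p4 == (((!p1 && p1) -> (p1 == (p4 && p4))) == (!p4 -> (p1 -> p2)))), T !p1.
T (p4 == (((!p1 && p1) -> (p1 == (p4 && p4))) == (!p4 -> (p1 -> p2)))): β-rule — branch into T p4, T (((!p1 && p1) -> (p1 == (p4 && p4))) == (!p4 -> (p1 -> p2)))  //  F p4, F (((!p1 && p1) -> (p1 == (p4 && p4))) == (!p4 -> (p1 -> p2))).
  branch 1 (add T p4, T (((!p1 && p1) -> (p1 == (p4 && p4))) == (!p4 -> (p1 -> p2)))):
    T (((!p1 && p1) -> (p1 == (p4 && p4))) == (!p4 -> (p1 -> p2))): β-rule — branch into T ((!p1 && p1) -> (p1 == (p4 && p4))), T (!p4 -> (p1 -> p2))  //  F ((!p1 && p1) -> (p1 == (p4 && p4))), F (!p4 -> (p1 -> p2)).
      branch 1.1 (add T ((!p1 && p1) -> (p1 == (p4 && p4))), T (!p4 -> (p1 -> p2))):
        T ((!p1 && p1) -> (p1 == (p4 && p4))): β-rule — branch into F (!p1 && p1)  //  T (p1 == (p4 && p4)).
          branch 1.1.1 (add F (!p1 && p1)):
            T (!p4 -> (p1 -> p2)): β-rule — branch into F !p4  //  T (p1 -> p2).
              branch 1.1.1.1 (add F !p4):
                F (!p1 && p1): β-rule — branch into F !p1  //  F p1.
                  branch 1.1.1.1.1 (add F !p1):
                    × closes — contains both p1 and !p1.
                  branch 1.1.1.1.2 (add F p1):
                    ○ open, literals {p1=false, p4=true}.
              branch 1.1.1.2 (add T (p1 -> p2)):
                F (!p1 && p1): β-rule — branch into F !p1  //  F p1.
                  branch 1.1.1.2.1 (add F !p1):
                    × closes — contains both p1 and !p1.
                  branch 1.1.1.2.2 (add F p1):
                    T (p1 -> p2): β-rule — branch into F p1  //  T p2.
                      branch 1.1.1.2.2.1 (add F p1):
                        ○ open, literals {p1=false, p4=true}.
                      branch 1.1.1.2.2.2 (add T p2):
                        ○ open, literals {p1=false, p2=true, p4=true}.
          branch 1.1.2 (add T (p1 == (p4 && p4))):
            T (!p4 -> (p1 -> p2)): β-rule — branch into F !p4  //  T (p1 -> p2).
              branch 1.1.2.1 (add F !p4):
                T (p1 == (p4 && p4)): β-rule — branch into T p1, T (p4 && p4)  //  F p1, F (p4 && p4).
                  branch 1.1.2.1.1 (add T p1, T (p4 && p4)):
                    × closes — contains both p1 and !p1.
                  branch 1.1.2.1.2 (add F p1, F (p4 && p4)):
                    F (p4 && p4): β-rule — branch into F p4  //  F p4.
                      branch 1.1.2.1.2.1 (add F p4):
                        × closes — contains both p4 and !p4.
                      branch 1.1.2.1.2.2 (add F p4):
                        × closes — contains both p4 and !p4.
              branch 1.1.2.2 (add T (p1 -> p2)):
                T (p1 == (p4 && p4)): β-rule — branch into T p1, T (p4 && p4)  //  F p1, F (p4 && p4).
                  branch 1.1.2.2.1 (add T p1, T (p4 && p4)):
                    × closes — contains both p1 and !p1.
                  branch 1.1.2.2.2 (add F p1, F (p4 && p4)):
                    T (p1 -> p2): β-rule — branch into F p1  //  T p2.
                      branch 1.1.2.2.2.1 (add F p1):
                        F (p4 && p4): β-rule — branch into F p4  //  F p4.
                          branch 1.1.2.2.2.1.1 (add F p4):
                            × closes — contains both p4 and !p4.
                          branch 1.1.2.2.2.1.2 (add F p4):
                            × closes — contains both p4 and !p4.
                      branch 1.1.2.2.2.2 (add T p2):
                        F (p4 && p4): β-rule — branch into F p4  //  F p4.
                          branch 1.1.2.2.2.2.1 (add F p4):
                            × closes — contains both p4 and !p4.
                          branch 1.1.2.2.2.2.2 (add F p4):
                            × closes — contains both p4 and !p4.
      branch 1.2 (add F ((!p1 && p1) -> (p1 == (p4 && p4))), F (!p4 -> (p1 -> p2))):
        F ((!p1 && p1) -> (p1 == (p4 && p4))): α-rule — add T (!p1 && p1), F (p1 == (p4 && p4)).
        F (!p4 -> (p1 -> p2)): α-rule — add T !p4, F (p1 -> p2).
        × closes — contains both p4 and !p4.
  branch 2 (add F p4, F (((!p1 && p1) -> (p1 == (p4 && p4))) == (!p4 -> (p1 -> p2)))):
    F (((!p1 && p1) -> (p1 == (p4 && p4))) == (!p4 -> (p1 -> p2))): β-rule — branch into T ((!p1 && p1) -> (p1 == (p4 && p4))), F (!p4 -> (p1 -> p2))  //  F ((!p1 && p1) -> (p1 == (p4 && p4))), T (!p4 -> (p1 -> p2)).
      branch 2.1 (add T ((!p1 && p1) -> (p1 == (p4 && p4))), F (!p4 -> (p1 -> p2))):
        F (!p4 -> (p1 -> p2)): α-rule — add T !p4, F (p1 -> p2).
        F (p1 -> p2): α-rule — add T p1, F p2.
        × closes — contains both p1 and !p1.
      branch 2.2 (add F ((!p1 && p1) -> (p1 == (p4 && p4))), T (!p4 -> (p1 -> p2))):
        F ((!p1 && p1) -> (p1 == (p4 && p4))): α-rule — add T (!p1 && p1), F (p1 == (p4 && p4)).
        T (!p1 && p1): α-rule — add T !p1, T p1.
        × closes — contains both p1 and !p1.
13 branches closed, 3 open.
Each open branch fixes some atoms; the unmentioned ones are free. Counting distinct full assignments: branch {p1=false, p4=true} (p2, p3) contributes 4 new; branch {p1=false, p4=true} (p2, p3) contributes 0 new; branch {p1=false, p2=true, p4=true} (p3) contributes 0 new. Total: 4.

4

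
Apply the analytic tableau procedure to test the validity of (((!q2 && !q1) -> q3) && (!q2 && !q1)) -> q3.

Valid

Assume the negation and expand:
Initial set: {!((((!q2 && !q1) -> q3) && (!q2 && !q1)) -> q3)}.
!((((!q2 && !q1) -> q3) && (!q2 && !q1)) -> q3): α-rule — add (((!q2 && !q1) -> q3) && (!q2 && !q1)), !q3.
(((!q2 && !q1) -> q3) && (!q2 && !q1)): α-rule — add ((!q2 && !q1) -> q3), (!q2 && !q1).
(!q2 && !q1): α-rule — add !q2, !q1.
((!q2 && !q1) -> q3): β-rule — branch into !(!q2 && !q1)  //  q3.
  branch 1 (add !(!q2 && !q1)):
    !(!q2 && !q1): β-rule — branch into !!q2  //  !!q1.
      branch 1.1 (add !!q2):
        × closes — contains both q2 and !q2.
      branch 1.2 (add !!q1):
        × closes — contains both q1 and !q1.
  branch 2 (add q3):
    × closes — contains both q3 and !q3.
All 3 branches close.
Every branch closed, so the negation is unsatisfiable and the formula is valid.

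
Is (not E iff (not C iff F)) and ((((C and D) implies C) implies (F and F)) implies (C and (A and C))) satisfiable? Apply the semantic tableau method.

Initial set: {((not E iff (not C iff F)) and ((((C and D) implies C) implies (F and F)) implies (C and (A and C))))}.
((not E iff (not C iff F)) and ((((C and D) implies C) implies (F and F)) implies (C and (A and C)))): α-rule — add (not E iff (not C iff F)), ((((C and D) implies C) implies (F and F)) implies (C and (A and C))).
(not E iff (not C iff F)): β-rule — branch into not E, (not C iff F)  //  not not E, not (not C iff F).
  branch 1 (add not E, (not C iff F)):
    ((((C and D) implies C) implies (F and F)) implies (C and (A and C))): β-rule — branch into not (((C and D) implies C) implies (F and F))  //  (C and (A and C)).
      branch 1.1 (add not (((C and D) implies C) implies (F and F))):
        not (((C and D) implies C) implies (F and F)): α-rule — add ((C and D) implies C), not (F and F).
        (not C iff F): β-rule — branch into not C, F  //  not not C, not F.
          branch 1.1.1 (add not C, F):
            ((C and D) implies C): β-rule — branch into not (C and D)  //  C.
              branch 1.1.1.1 (add not (C and D)):
                not (F and F): β-rule — branch into not F  //  not F.
                  branch 1.1.1.1.1 (add not F):
                    × closes — contains both F and not F.
                  branch 1.1.1.1.2 (add not F):
                    × closes — contains both F and not F.
              branch 1.1.1.2 (add C):
                × closes — contains both C and not C.
          branch 1.1.2 (add not not C, not F):
            ((C and D) implies C): β-rule — branch into not (C and D)  //  C.
              branch 1.1.2.1 (add not (C and D)):
                not (F and F): β-rule — branch into not F  //  not F.
                  branch 1.1.2.1.1 (add not F):
                    not (C and D): β-rule — branch into not C  //  not D.
                      branch 1.1.2.1.1.1 (add not C):
                        × closes — contains both C and not C.
                      branch 1.1.2.1.1.2 (add not D):
                        ○ open, literals {C=1, D=0, E=0, F=0}.
                  branch 1.1.2.1.2 (add not F):
                    not (C and D): β-rule — branch into not C  //  not D.
                      branch 1.1.2.1.2.1 (add not C):
                        × closes — contains both C and not C.
                      branch 1.1.2.1.2.2 (add not D):
                        ○ open, literals {C=1, D=0, E=0, F=0}.
              branch 1.1.2.2 (add C):
                not (F and F): β-rule — branch into not F  //  not F.
                  branch 1.1.2.2.1 (add not F):
                    ○ open, literals {C=1, E=0, F=0}.
                  branch 1.1.2.2.2 (add not F):
                    ○ open, literals {C=1, E=0, F=0}.
      branch 1.2 (add (C and (A and C))):
        (C and (A and C)): α-rule — add C, (A and C).
        (A and C): α-rule — add A, C.
        (not C iff F): β-rule — branch into not C, F  //  not not C, not F.
          branch 1.2.1 (add not C, F):
            × closes — contains both C and not C.
          branch 1.2.2 (add not not C, not F):
            ○ open, literals {A=1, C=1, E=0, F=0}.
  branch 2 (add not not E, not (not C iff F)):
    ((((C and D) implies C) implies (F and F)) implies (C and (A and C))): β-rule — branch into not (((C and D) implies C) implies (F and F))  //  (C and (A and C)).
      branch 2.1 (add not (((C and D) implies C) implies (F and F))):
        not (((C and D) implies C) implies (F and F)): α-rule — add ((C and D) implies C), not (F and F).
        not (not C iff F): β-rule — branch into not C, not F  //  not not C, F.
          branch 2.1.1 (add not C, not F):
            ((C and D) implies C): β-rule — branch into not (C and D)  //  C.
              branch 2.1.1.1 (add not (C and D)):
                not (F and F): β-rule — branch into not F  //  not F.
                  branch 2.1.1.1.1 (add not F):
                    not (C and D): β-rule — branch into not C  //  not D.
                      branch 2.1.1.1.1.1 (add not C):
                        ○ open, literals {C=0, E=1, F=0}.
                      branch 2.1.1.1.1.2 (add not D):
                        ○ open, literals {C=0, D=0, E=1, F=0}.
                  branch 2.1.1.1.2 (add not F):
                    not (C and D): β-rule — branch into not C  //  not D.
                      branch 2.1.1.1.2.1 (add not C):
                        ○ open, literals {C=0, E=1, F=0}.
                      branch 2.1.1.1.2.2 (add not D):
                        ○ open, literals {C=0, D=0, E=1, F=0}.
              branch 2.1.1.2 (add C):
                × closes — contains both C and not C.
          branch 2.1.2 (add not not C, F):
            ((C and D) implies C): β-rule — branch into not (C and D)  //  C.
              branch 2.1.2.1 (add not (C and D)):
                not (F and F): β-rule — branch into not F  //  not F.
                  branch 2.1.2.1.1 (add not F):
                    × closes — contains both F and not F.
                  branch 2.1.2.1.2 (add not F):
                    × closes — contains both F and not F.
              branch 2.1.2.2 (add C):
                not (F and F): β-rule — branch into not F  //  not F.
                  branch 2.1.2.2.1 (add not F):
                    × closes — contains both F and not F.
                  branch 2.1.2.2.2 (add not F):
                    × closes — contains both F and not F.
      branch 2.2 (add (C and (A and C))):
        (C and (A and C)): α-rule — add C, (A and C).
        (A and C): α-rule — add A, C.
        not (not C iff F): β-rule — branch into not C, not F  //  not not C, F.
          branch 2.2.1 (add not C, not F):
            × closes — contains both C and not C.
          branch 2.2.2 (add not not C, F):
            ○ open, literals {A=1, C=1, E=1, F=1}.
12 branches closed, 10 open.
An open branch gives a satisfying assignment: C=1, D=0, E=0, F=0.

Satisfiable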